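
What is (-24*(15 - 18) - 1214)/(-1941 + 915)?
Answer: 571/513 ≈ 1.1131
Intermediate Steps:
(-24*(15 - 18) - 1214)/(-1941 + 915) = (-24*(-3) - 1214)/(-1026) = (72 - 1214)*(-1/1026) = -1142*(-1/1026) = 571/513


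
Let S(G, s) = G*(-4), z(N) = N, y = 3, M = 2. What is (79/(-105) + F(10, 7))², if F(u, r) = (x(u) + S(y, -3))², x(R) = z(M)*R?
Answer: 44102881/11025 ≈ 4000.3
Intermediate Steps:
S(G, s) = -4*G
x(R) = 2*R
F(u, r) = (-12 + 2*u)² (F(u, r) = (2*u - 4*3)² = (2*u - 12)² = (-12 + 2*u)²)
(79/(-105) + F(10, 7))² = (79/(-105) + 4*(-6 + 10)²)² = (79*(-1/105) + 4*4²)² = (-79/105 + 4*16)² = (-79/105 + 64)² = (6641/105)² = 44102881/11025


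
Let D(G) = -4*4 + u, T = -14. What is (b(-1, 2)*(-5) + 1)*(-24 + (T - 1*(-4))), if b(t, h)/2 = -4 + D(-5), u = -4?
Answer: -8194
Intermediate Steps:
D(G) = -20 (D(G) = -4*4 - 4 = -16 - 4 = -20)
b(t, h) = -48 (b(t, h) = 2*(-4 - 20) = 2*(-24) = -48)
(b(-1, 2)*(-5) + 1)*(-24 + (T - 1*(-4))) = (-48*(-5) + 1)*(-24 + (-14 - 1*(-4))) = (240 + 1)*(-24 + (-14 + 4)) = 241*(-24 - 10) = 241*(-34) = -8194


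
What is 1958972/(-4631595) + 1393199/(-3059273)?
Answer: -12445763669761/14169313530435 ≈ -0.87836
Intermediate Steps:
1958972/(-4631595) + 1393199/(-3059273) = 1958972*(-1/4631595) + 1393199*(-1/3059273) = -1958972/4631595 - 1393199/3059273 = -12445763669761/14169313530435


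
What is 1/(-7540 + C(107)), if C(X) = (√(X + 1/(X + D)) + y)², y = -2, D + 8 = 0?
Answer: -36405765/270449670002 + 297*√116534/135224835001 ≈ -0.00013386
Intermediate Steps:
D = -8 (D = -8 + 0 = -8)
C(X) = (-2 + √(X + 1/(-8 + X)))² (C(X) = (√(X + 1/(X - 8)) - 2)² = (√(X + 1/(-8 + X)) - 2)² = (-2 + √(X + 1/(-8 + X)))²)
1/(-7540 + C(107)) = 1/(-7540 + (-2 + √((1 + 107*(-8 + 107))/(-8 + 107)))²) = 1/(-7540 + (-2 + √((1 + 107*99)/99))²) = 1/(-7540 + (-2 + √((1 + 10593)/99))²) = 1/(-7540 + (-2 + √((1/99)*10594))²) = 1/(-7540 + (-2 + √(10594/99))²) = 1/(-7540 + (-2 + √116534/33)²)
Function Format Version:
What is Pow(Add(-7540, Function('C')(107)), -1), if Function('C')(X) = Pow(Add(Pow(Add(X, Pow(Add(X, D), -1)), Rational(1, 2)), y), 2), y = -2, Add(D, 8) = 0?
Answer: Add(Rational(-36405765, 270449670002), Mul(Rational(297, 135224835001), Pow(116534, Rational(1, 2)))) ≈ -0.00013386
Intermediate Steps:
D = -8 (D = Add(-8, 0) = -8)
Function('C')(X) = Pow(Add(-2, Pow(Add(X, Pow(Add(-8, X), -1)), Rational(1, 2))), 2) (Function('C')(X) = Pow(Add(Pow(Add(X, Pow(Add(X, -8), -1)), Rational(1, 2)), -2), 2) = Pow(Add(Pow(Add(X, Pow(Add(-8, X), -1)), Rational(1, 2)), -2), 2) = Pow(Add(-2, Pow(Add(X, Pow(Add(-8, X), -1)), Rational(1, 2))), 2))
Pow(Add(-7540, Function('C')(107)), -1) = Pow(Add(-7540, Pow(Add(-2, Pow(Mul(Pow(Add(-8, 107), -1), Add(1, Mul(107, Add(-8, 107)))), Rational(1, 2))), 2)), -1) = Pow(Add(-7540, Pow(Add(-2, Pow(Mul(Pow(99, -1), Add(1, Mul(107, 99))), Rational(1, 2))), 2)), -1) = Pow(Add(-7540, Pow(Add(-2, Pow(Mul(Rational(1, 99), Add(1, 10593)), Rational(1, 2))), 2)), -1) = Pow(Add(-7540, Pow(Add(-2, Pow(Mul(Rational(1, 99), 10594), Rational(1, 2))), 2)), -1) = Pow(Add(-7540, Pow(Add(-2, Pow(Rational(10594, 99), Rational(1, 2))), 2)), -1) = Pow(Add(-7540, Pow(Add(-2, Mul(Rational(1, 33), Pow(116534, Rational(1, 2)))), 2)), -1)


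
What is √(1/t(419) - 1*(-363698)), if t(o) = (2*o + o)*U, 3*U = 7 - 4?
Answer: √574660662459/1257 ≈ 603.07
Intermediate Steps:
U = 1 (U = (7 - 4)/3 = (⅓)*3 = 1)
t(o) = 3*o (t(o) = (2*o + o)*1 = (3*o)*1 = 3*o)
√(1/t(419) - 1*(-363698)) = √(1/(3*419) - 1*(-363698)) = √(1/1257 + 363698) = √(457168387/1257) = √574660662459/1257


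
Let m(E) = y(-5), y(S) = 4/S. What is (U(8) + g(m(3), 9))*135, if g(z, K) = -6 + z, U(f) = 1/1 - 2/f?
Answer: -3267/4 ≈ -816.75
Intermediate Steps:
m(E) = -4/5 (m(E) = 4/(-5) = 4*(-1/5) = -4/5)
U(f) = 1 - 2/f (U(f) = 1*1 - 2/f = 1 - 2/f)
(U(8) + g(m(3), 9))*135 = ((-2 + 8)/8 + (-6 - 4/5))*135 = ((1/8)*6 - 34/5)*135 = (3/4 - 34/5)*135 = -121/20*135 = -3267/4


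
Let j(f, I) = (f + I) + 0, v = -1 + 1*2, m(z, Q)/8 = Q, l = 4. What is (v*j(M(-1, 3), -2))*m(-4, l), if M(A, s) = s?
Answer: 32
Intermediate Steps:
m(z, Q) = 8*Q
v = 1 (v = -1 + 2 = 1)
j(f, I) = I + f (j(f, I) = (I + f) + 0 = I + f)
(v*j(M(-1, 3), -2))*m(-4, l) = (1*(-2 + 3))*(8*4) = (1*1)*32 = 1*32 = 32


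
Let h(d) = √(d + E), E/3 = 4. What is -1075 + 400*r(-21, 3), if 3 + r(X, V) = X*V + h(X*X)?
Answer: -27475 + 400*√453 ≈ -18961.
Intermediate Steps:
E = 12 (E = 3*4 = 12)
h(d) = √(12 + d) (h(d) = √(d + 12) = √(12 + d))
r(X, V) = -3 + √(12 + X²) + V*X (r(X, V) = -3 + (X*V + √(12 + X*X)) = -3 + (V*X + √(12 + X²)) = -3 + (√(12 + X²) + V*X) = -3 + √(12 + X²) + V*X)
-1075 + 400*r(-21, 3) = -1075 + 400*(-3 + √(12 + (-21)²) + 3*(-21)) = -1075 + 400*(-3 + √(12 + 441) - 63) = -1075 + 400*(-3 + √453 - 63) = -1075 + 400*(-66 + √453) = -1075 + (-26400 + 400*√453) = -27475 + 400*√453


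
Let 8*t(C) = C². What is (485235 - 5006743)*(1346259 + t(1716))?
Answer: -7751406546228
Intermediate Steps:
t(C) = C²/8
(485235 - 5006743)*(1346259 + t(1716)) = (485235 - 5006743)*(1346259 + (⅛)*1716²) = -4521508*(1346259 + (⅛)*2944656) = -4521508*(1346259 + 368082) = -4521508*1714341 = -7751406546228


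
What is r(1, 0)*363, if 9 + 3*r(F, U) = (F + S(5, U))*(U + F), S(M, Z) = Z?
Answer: -968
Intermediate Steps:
r(F, U) = -3 + (F + U)**2/3 (r(F, U) = -3 + ((F + U)*(U + F))/3 = -3 + ((F + U)*(F + U))/3 = -3 + (F + U)**2/3)
r(1, 0)*363 = (-3 + (1/3)*1**2 + (1/3)*0**2 + (2/3)*1*0)*363 = (-3 + (1/3)*1 + (1/3)*0 + 0)*363 = (-3 + 1/3 + 0 + 0)*363 = -8/3*363 = -968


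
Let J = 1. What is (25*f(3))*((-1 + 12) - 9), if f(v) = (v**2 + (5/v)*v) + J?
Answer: 750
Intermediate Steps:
f(v) = 6 + v**2 (f(v) = (v**2 + (5/v)*v) + 1 = (v**2 + 5) + 1 = (5 + v**2) + 1 = 6 + v**2)
(25*f(3))*((-1 + 12) - 9) = (25*(6 + 3**2))*((-1 + 12) - 9) = (25*(6 + 9))*(11 - 9) = (25*15)*2 = 375*2 = 750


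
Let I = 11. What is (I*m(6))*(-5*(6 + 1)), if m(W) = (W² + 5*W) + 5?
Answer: -27335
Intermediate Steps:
m(W) = 5 + W² + 5*W
(I*m(6))*(-5*(6 + 1)) = (11*(5 + 6² + 5*6))*(-5*(6 + 1)) = (11*(5 + 36 + 30))*(-5*7) = (11*71)*(-35) = 781*(-35) = -27335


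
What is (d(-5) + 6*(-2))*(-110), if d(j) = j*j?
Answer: -1430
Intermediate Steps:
d(j) = j²
(d(-5) + 6*(-2))*(-110) = ((-5)² + 6*(-2))*(-110) = (25 - 12)*(-110) = 13*(-110) = -1430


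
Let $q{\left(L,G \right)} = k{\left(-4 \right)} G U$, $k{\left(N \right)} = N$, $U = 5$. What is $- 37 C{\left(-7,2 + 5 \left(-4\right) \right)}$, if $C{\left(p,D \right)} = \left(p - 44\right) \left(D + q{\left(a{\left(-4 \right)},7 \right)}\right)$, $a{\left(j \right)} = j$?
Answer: $-298146$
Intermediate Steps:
$q{\left(L,G \right)} = - 20 G$ ($q{\left(L,G \right)} = - 4 G 5 = - 20 G$)
$C{\left(p,D \right)} = \left(-140 + D\right) \left(-44 + p\right)$ ($C{\left(p,D \right)} = \left(p - 44\right) \left(D - 140\right) = \left(-44 + p\right) \left(D - 140\right) = \left(-44 + p\right) \left(-140 + D\right) = \left(-140 + D\right) \left(-44 + p\right)$)
$- 37 C{\left(-7,2 + 5 \left(-4\right) \right)} = - 37 \left(6160 - -980 - 44 \left(2 + 5 \left(-4\right)\right) + \left(2 + 5 \left(-4\right)\right) \left(-7\right)\right) = - 37 \left(6160 + 980 - 44 \left(2 - 20\right) + \left(2 - 20\right) \left(-7\right)\right) = - 37 \left(6160 + 980 - -792 - -126\right) = - 37 \left(6160 + 980 + 792 + 126\right) = \left(-37\right) 8058 = -298146$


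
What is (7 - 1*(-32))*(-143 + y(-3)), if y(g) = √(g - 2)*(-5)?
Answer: -5577 - 195*I*√5 ≈ -5577.0 - 436.03*I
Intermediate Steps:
y(g) = -5*√(-2 + g) (y(g) = √(-2 + g)*(-5) = -5*√(-2 + g))
(7 - 1*(-32))*(-143 + y(-3)) = (7 - 1*(-32))*(-143 - 5*√(-2 - 3)) = (7 + 32)*(-143 - 5*I*√5) = 39*(-143 - 5*I*√5) = -5577 - 195*I*√5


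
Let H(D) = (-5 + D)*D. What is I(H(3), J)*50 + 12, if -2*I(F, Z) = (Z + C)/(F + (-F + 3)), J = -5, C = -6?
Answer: 311/3 ≈ 103.67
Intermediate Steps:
H(D) = D*(-5 + D)
I(F, Z) = 1 - Z/6 (I(F, Z) = -(Z - 6)/(2*(F + (-F + 3))) = -(-6 + Z)/(2*(F + (3 - F))) = -(-6 + Z)/(2*3) = -(-2 + Z/3)/2 = 1 - Z/6)
I(H(3), J)*50 + 12 = (1 - 1/6*(-5))*50 + 12 = (1 + 5/6)*50 + 12 = (11/6)*50 + 12 = 275/3 + 12 = 311/3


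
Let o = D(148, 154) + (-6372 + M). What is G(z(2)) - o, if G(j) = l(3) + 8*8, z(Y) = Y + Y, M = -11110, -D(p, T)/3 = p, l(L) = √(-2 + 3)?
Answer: 17991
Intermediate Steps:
l(L) = 1 (l(L) = √1 = 1)
D(p, T) = -3*p
z(Y) = 2*Y
G(j) = 65 (G(j) = 1 + 8*8 = 1 + 64 = 65)
o = -17926 (o = -3*148 + (-6372 - 11110) = -444 - 17482 = -17926)
G(z(2)) - o = 65 - 1*(-17926) = 65 + 17926 = 17991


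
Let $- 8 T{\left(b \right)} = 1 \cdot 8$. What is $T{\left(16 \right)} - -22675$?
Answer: $22674$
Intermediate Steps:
$T{\left(b \right)} = -1$ ($T{\left(b \right)} = - \frac{1 \cdot 8}{8} = \left(- \frac{1}{8}\right) 8 = -1$)
$T{\left(16 \right)} - -22675 = -1 - -22675 = -1 + 22675 = 22674$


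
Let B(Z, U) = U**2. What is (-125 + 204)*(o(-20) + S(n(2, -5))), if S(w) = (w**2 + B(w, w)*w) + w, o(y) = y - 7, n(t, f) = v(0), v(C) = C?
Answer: -2133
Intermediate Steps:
n(t, f) = 0
o(y) = -7 + y
S(w) = w + w**2 + w**3 (S(w) = (w**2 + w**2*w) + w = (w**2 + w**3) + w = w + w**2 + w**3)
(-125 + 204)*(o(-20) + S(n(2, -5))) = (-125 + 204)*((-7 - 20) + 0*(1 + 0 + 0**2)) = 79*(-27 + 0*(1 + 0 + 0)) = 79*(-27 + 0*1) = 79*(-27 + 0) = 79*(-27) = -2133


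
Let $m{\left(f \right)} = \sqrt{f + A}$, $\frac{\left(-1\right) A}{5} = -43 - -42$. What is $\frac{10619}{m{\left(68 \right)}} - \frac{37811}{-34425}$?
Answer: $\frac{37811}{34425} + \frac{10619 \sqrt{73}}{73} \approx 1244.0$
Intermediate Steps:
$A = 5$ ($A = - 5 \left(-43 - -42\right) = - 5 \left(-43 + 42\right) = \left(-5\right) \left(-1\right) = 5$)
$m{\left(f \right)} = \sqrt{5 + f}$ ($m{\left(f \right)} = \sqrt{f + 5} = \sqrt{5 + f}$)
$\frac{10619}{m{\left(68 \right)}} - \frac{37811}{-34425} = \frac{10619}{\sqrt{5 + 68}} - \frac{37811}{-34425} = \frac{10619}{\sqrt{73}} - - \frac{37811}{34425} = 10619 \frac{\sqrt{73}}{73} + \frac{37811}{34425} = \frac{10619 \sqrt{73}}{73} + \frac{37811}{34425} = \frac{37811}{34425} + \frac{10619 \sqrt{73}}{73}$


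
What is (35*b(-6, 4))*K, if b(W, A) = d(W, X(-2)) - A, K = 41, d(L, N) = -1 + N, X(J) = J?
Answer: -10045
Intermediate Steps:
b(W, A) = -3 - A (b(W, A) = (-1 - 2) - A = -3 - A)
(35*b(-6, 4))*K = (35*(-3 - 1*4))*41 = (35*(-3 - 4))*41 = (35*(-7))*41 = -245*41 = -10045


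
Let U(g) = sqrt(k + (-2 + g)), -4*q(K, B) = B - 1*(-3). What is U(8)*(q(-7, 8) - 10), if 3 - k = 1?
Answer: -51*sqrt(2)/2 ≈ -36.062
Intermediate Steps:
k = 2 (k = 3 - 1*1 = 3 - 1 = 2)
q(K, B) = -3/4 - B/4 (q(K, B) = -(B - 1*(-3))/4 = -(B + 3)/4 = -(3 + B)/4 = -3/4 - B/4)
U(g) = sqrt(g) (U(g) = sqrt(2 + (-2 + g)) = sqrt(g))
U(8)*(q(-7, 8) - 10) = sqrt(8)*((-3/4 - 1/4*8) - 10) = (2*sqrt(2))*((-3/4 - 2) - 10) = (2*sqrt(2))*(-11/4 - 10) = (2*sqrt(2))*(-51/4) = -51*sqrt(2)/2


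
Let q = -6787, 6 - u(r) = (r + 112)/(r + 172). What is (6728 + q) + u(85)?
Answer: -13818/257 ≈ -53.767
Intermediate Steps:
u(r) = 6 - (112 + r)/(172 + r) (u(r) = 6 - (r + 112)/(r + 172) = 6 - (112 + r)/(172 + r))
(6728 + q) + u(85) = (6728 - 6787) + 5*(184 + 85)/(172 + 85) = -59 + 5*269/257 = -59 + 5*(1/257)*269 = -59 + 1345/257 = -13818/257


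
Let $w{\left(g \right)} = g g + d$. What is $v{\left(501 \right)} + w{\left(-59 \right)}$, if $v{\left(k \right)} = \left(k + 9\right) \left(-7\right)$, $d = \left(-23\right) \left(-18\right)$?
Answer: $325$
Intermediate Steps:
$d = 414$
$v{\left(k \right)} = -63 - 7 k$ ($v{\left(k \right)} = \left(9 + k\right) \left(-7\right) = -63 - 7 k$)
$w{\left(g \right)} = 414 + g^{2}$ ($w{\left(g \right)} = g g + 414 = g^{2} + 414 = 414 + g^{2}$)
$v{\left(501 \right)} + w{\left(-59 \right)} = \left(-63 - 3507\right) + \left(414 + \left(-59\right)^{2}\right) = \left(-63 - 3507\right) + \left(414 + 3481\right) = -3570 + 3895 = 325$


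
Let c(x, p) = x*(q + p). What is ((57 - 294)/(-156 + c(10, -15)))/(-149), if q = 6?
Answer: -79/12218 ≈ -0.0064659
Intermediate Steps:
c(x, p) = x*(6 + p)
((57 - 294)/(-156 + c(10, -15)))/(-149) = ((57 - 294)/(-156 + 10*(6 - 15)))/(-149) = -237/(-156 + 10*(-9))*(-1/149) = -237/(-156 - 90)*(-1/149) = -237/(-246)*(-1/149) = -237*(-1/246)*(-1/149) = (79/82)*(-1/149) = -79/12218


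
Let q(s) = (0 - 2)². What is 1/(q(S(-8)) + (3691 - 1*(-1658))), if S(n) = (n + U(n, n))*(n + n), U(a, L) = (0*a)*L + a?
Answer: 1/5353 ≈ 0.00018681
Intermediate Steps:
U(a, L) = a (U(a, L) = 0*L + a = 0 + a = a)
S(n) = 4*n² (S(n) = (n + n)*(n + n) = (2*n)*(2*n) = 4*n²)
q(s) = 4 (q(s) = (-2)² = 4)
1/(q(S(-8)) + (3691 - 1*(-1658))) = 1/(4 + (3691 - 1*(-1658))) = 1/(4 + (3691 + 1658)) = 1/(4 + 5349) = 1/5353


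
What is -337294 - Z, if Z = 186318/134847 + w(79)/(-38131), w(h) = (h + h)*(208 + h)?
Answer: -192701829601106/571316773 ≈ -3.3729e+5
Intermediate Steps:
w(h) = 2*h*(208 + h) (w(h) = (2*h)*(208 + h) = 2*h*(208 + h))
Z = 109968844/571316773 (Z = 186318/134847 + (2*79*(208 + 79))/(-38131) = 186318*(1/134847) + (2*79*287)*(-1/38131) = 20702/14983 + 45346*(-1/38131) = 20702/14983 - 45346/38131 = 109968844/571316773 ≈ 0.19248)
-337294 - Z = -337294 - 1*109968844/571316773 = -337294 - 109968844/571316773 = -192701829601106/571316773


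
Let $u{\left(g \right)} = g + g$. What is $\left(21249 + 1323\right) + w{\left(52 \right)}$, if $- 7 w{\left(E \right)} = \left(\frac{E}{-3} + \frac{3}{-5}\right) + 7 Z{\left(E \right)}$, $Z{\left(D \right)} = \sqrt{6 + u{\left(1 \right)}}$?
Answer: $\frac{2370329}{105} - 2 \sqrt{2} \approx 22572.0$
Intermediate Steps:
$u{\left(g \right)} = 2 g$
$Z{\left(D \right)} = 2 \sqrt{2}$ ($Z{\left(D \right)} = \sqrt{6 + 2 \cdot 1} = \sqrt{6 + 2} = \sqrt{8} = 2 \sqrt{2}$)
$w{\left(E \right)} = \frac{3}{35} - 2 \sqrt{2} + \frac{E}{21}$ ($w{\left(E \right)} = - \frac{\left(\frac{E}{-3} + \frac{3}{-5}\right) + 7 \cdot 2 \sqrt{2}}{7} = - \frac{\left(E \left(- \frac{1}{3}\right) + 3 \left(- \frac{1}{5}\right)\right) + 14 \sqrt{2}}{7} = - \frac{\left(- \frac{E}{3} - \frac{3}{5}\right) + 14 \sqrt{2}}{7} = - \frac{\left(- \frac{3}{5} - \frac{E}{3}\right) + 14 \sqrt{2}}{7} = - \frac{- \frac{3}{5} + 14 \sqrt{2} - \frac{E}{3}}{7} = \frac{3}{35} - 2 \sqrt{2} + \frac{E}{21}$)
$\left(21249 + 1323\right) + w{\left(52 \right)} = \left(21249 + 1323\right) + \left(\frac{3}{35} - 2 \sqrt{2} + \frac{1}{21} \cdot 52\right) = 22572 + \left(\frac{3}{35} - 2 \sqrt{2} + \frac{52}{21}\right) = 22572 + \left(\frac{269}{105} - 2 \sqrt{2}\right) = \frac{2370329}{105} - 2 \sqrt{2}$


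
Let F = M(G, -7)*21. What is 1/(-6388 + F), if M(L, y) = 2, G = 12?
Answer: -1/6346 ≈ -0.00015758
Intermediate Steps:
F = 42 (F = 2*21 = 42)
1/(-6388 + F) = 1/(-6388 + 42) = 1/(-6346) = -1/6346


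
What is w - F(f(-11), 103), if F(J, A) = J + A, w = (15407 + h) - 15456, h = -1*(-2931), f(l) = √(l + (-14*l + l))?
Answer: 2779 - 2*√33 ≈ 2767.5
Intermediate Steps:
f(l) = 2*√3*√(-l) (f(l) = √(l - 13*l) = √(-12*l) = 2*√3*√(-l))
h = 2931
w = 2882 (w = (15407 + 2931) - 15456 = 18338 - 15456 = 2882)
F(J, A) = A + J
w - F(f(-11), 103) = 2882 - (103 + 2*√3*√(-1*(-11))) = 2882 - (103 + 2*√3*√11) = 2882 - (103 + 2*√33) = 2882 + (-103 - 2*√33) = 2779 - 2*√33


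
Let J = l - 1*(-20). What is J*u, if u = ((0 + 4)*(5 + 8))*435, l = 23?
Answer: 972660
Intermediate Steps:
J = 43 (J = 23 - 1*(-20) = 23 + 20 = 43)
u = 22620 (u = (4*13)*435 = 52*435 = 22620)
J*u = 43*22620 = 972660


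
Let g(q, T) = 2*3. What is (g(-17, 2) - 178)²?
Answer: 29584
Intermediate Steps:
g(q, T) = 6
(g(-17, 2) - 178)² = (6 - 178)² = (-172)² = 29584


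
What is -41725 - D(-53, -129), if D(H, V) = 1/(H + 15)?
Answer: -1585549/38 ≈ -41725.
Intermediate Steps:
D(H, V) = 1/(15 + H)
-41725 - D(-53, -129) = -41725 - 1/(15 - 53) = -41725 - 1/(-38) = -41725 - 1*(-1/38) = -41725 + 1/38 = -1585549/38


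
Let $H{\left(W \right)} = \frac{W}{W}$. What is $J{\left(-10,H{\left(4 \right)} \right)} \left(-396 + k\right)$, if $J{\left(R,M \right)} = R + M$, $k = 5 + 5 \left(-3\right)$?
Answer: $3654$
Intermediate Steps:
$k = -10$ ($k = 5 - 15 = -10$)
$H{\left(W \right)} = 1$
$J{\left(R,M \right)} = M + R$
$J{\left(-10,H{\left(4 \right)} \right)} \left(-396 + k\right) = \left(1 - 10\right) \left(-396 - 10\right) = \left(-9\right) \left(-406\right) = 3654$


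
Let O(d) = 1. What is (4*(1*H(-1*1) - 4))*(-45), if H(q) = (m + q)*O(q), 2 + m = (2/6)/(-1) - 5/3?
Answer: 1620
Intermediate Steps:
m = -4 (m = -2 + ((2/6)/(-1) - 5/3) = -2 + ((2*(⅙))*(-1) - 5*⅓) = -2 + ((⅓)*(-1) - 5/3) = -2 + (-⅓ - 5/3) = -2 - 2 = -4)
H(q) = -4 + q (H(q) = (-4 + q)*1 = -4 + q)
(4*(1*H(-1*1) - 4))*(-45) = (4*(1*(-4 - 1*1) - 4))*(-45) = (4*(1*(-4 - 1) - 4))*(-45) = (4*(1*(-5) - 4))*(-45) = (4*(-5 - 4))*(-45) = (4*(-9))*(-45) = -36*(-45) = 1620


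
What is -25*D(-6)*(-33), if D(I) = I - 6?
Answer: -9900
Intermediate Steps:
D(I) = -6 + I
-25*D(-6)*(-33) = -25*(-6 - 6)*(-33) = -25*(-12)*(-33) = 300*(-33) = -9900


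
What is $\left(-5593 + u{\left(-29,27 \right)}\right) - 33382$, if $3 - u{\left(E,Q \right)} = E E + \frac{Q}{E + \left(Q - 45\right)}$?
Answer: $- \frac{1871184}{47} \approx -39812.0$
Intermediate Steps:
$u{\left(E,Q \right)} = 3 - E^{2} - \frac{Q}{-45 + E + Q}$ ($u{\left(E,Q \right)} = 3 - \left(E E + \frac{Q}{E + \left(Q - 45\right)}\right) = 3 - \left(E^{2} + \frac{Q}{E + \left(-45 + Q\right)}\right) = 3 - \left(E^{2} + \frac{Q}{-45 + E + Q}\right) = 3 - E^{2} - \frac{Q}{-45 + E + Q}$)
$\left(-5593 + u{\left(-29,27 \right)}\right) - 33382 = \left(-5593 + \frac{-135 - \left(-29\right)^{3} + 2 \cdot 27 + 3 \left(-29\right) + 45 \left(-29\right)^{2} - 27 \left(-29\right)^{2}}{-45 - 29 + 27}\right) - 33382 = \left(-5593 + \frac{-135 - -24389 + 54 - 87 + 45 \cdot 841 - 27 \cdot 841}{-47}\right) - 33382 = \left(-5593 - \frac{-135 + 24389 + 54 - 87 + 37845 - 22707}{47}\right) - 33382 = \left(-5593 - \frac{39359}{47}\right) - 33382 = - \frac{302230}{47} - 33382 = - \frac{1871184}{47}$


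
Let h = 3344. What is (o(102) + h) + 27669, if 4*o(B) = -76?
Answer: 30994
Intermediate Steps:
o(B) = -19 (o(B) = (1/4)*(-76) = -19)
(o(102) + h) + 27669 = (-19 + 3344) + 27669 = 3325 + 27669 = 30994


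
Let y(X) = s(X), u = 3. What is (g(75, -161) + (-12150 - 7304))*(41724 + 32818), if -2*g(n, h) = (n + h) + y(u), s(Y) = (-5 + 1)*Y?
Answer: -1446487510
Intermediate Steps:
s(Y) = -4*Y
y(X) = -4*X
g(n, h) = 6 - h/2 - n/2 (g(n, h) = -((n + h) - 4*3)/2 = -((h + n) - 12)/2 = -(-12 + h + n)/2 = 6 - h/2 - n/2)
(g(75, -161) + (-12150 - 7304))*(41724 + 32818) = ((6 - 1/2*(-161) - 1/2*75) + (-12150 - 7304))*(41724 + 32818) = ((6 + 161/2 - 75/2) - 19454)*74542 = (49 - 19454)*74542 = -19405*74542 = -1446487510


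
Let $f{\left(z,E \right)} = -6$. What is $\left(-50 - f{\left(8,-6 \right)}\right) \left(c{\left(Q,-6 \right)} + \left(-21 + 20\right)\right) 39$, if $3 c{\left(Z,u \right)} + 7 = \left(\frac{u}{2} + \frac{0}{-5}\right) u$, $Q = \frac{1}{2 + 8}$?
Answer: $-4576$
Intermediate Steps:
$Q = \frac{1}{10} \approx 0.1$
$c{\left(Z,u \right)} = - \frac{7}{3} + \frac{u^{2}}{6}$ ($c{\left(Z,u \right)} = - \frac{7}{3} + \frac{\left(\frac{u}{2} + \frac{0}{-5}\right) u}{3} = - \frac{7}{3} + \frac{\left(u \frac{1}{2} + 0 \left(- \frac{1}{5}\right)\right) u}{3} = - \frac{7}{3} + \frac{\left(\frac{u}{2} + 0\right) u}{3} = - \frac{7}{3} + \frac{\frac{u}{2} u}{3} = - \frac{7}{3} + \frac{\frac{1}{2} u^{2}}{3} = - \frac{7}{3} + \frac{u^{2}}{6}$)
$\left(-50 - f{\left(8,-6 \right)}\right) \left(c{\left(Q,-6 \right)} + \left(-21 + 20\right)\right) 39 = \left(-50 - -6\right) \left(\left(- \frac{7}{3} + \frac{\left(-6\right)^{2}}{6}\right) + \left(-21 + 20\right)\right) 39 = \left(-50 + 6\right) \left(\left(- \frac{7}{3} + \frac{1}{6} \cdot 36\right) - 1\right) 39 = - 44 \left(\left(- \frac{7}{3} + 6\right) - 1\right) 39 = - 44 \left(\frac{11}{3} - 1\right) 39 = \left(-44\right) \frac{8}{3} \cdot 39 = \left(- \frac{352}{3}\right) 39 = -4576$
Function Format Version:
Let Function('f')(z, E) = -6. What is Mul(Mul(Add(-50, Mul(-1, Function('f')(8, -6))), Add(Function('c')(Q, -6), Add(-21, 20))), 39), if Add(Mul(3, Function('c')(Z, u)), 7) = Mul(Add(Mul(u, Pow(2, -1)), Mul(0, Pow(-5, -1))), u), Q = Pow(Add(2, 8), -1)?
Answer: -4576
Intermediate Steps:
Q = Rational(1, 10) (Q = Pow(10, -1) = Rational(1, 10) ≈ 0.10000)
Function('c')(Z, u) = Add(Rational(-7, 3), Mul(Rational(1, 6), Pow(u, 2))) (Function('c')(Z, u) = Add(Rational(-7, 3), Mul(Rational(1, 3), Mul(Add(Mul(u, Pow(2, -1)), Mul(0, Pow(-5, -1))), u))) = Add(Rational(-7, 3), Mul(Rational(1, 3), Mul(Add(Mul(u, Rational(1, 2)), Mul(0, Rational(-1, 5))), u))) = Add(Rational(-7, 3), Mul(Rational(1, 3), Mul(Add(Mul(Rational(1, 2), u), 0), u))) = Add(Rational(-7, 3), Mul(Rational(1, 3), Mul(Mul(Rational(1, 2), u), u))) = Add(Rational(-7, 3), Mul(Rational(1, 3), Mul(Rational(1, 2), Pow(u, 2)))) = Add(Rational(-7, 3), Mul(Rational(1, 6), Pow(u, 2))))
Mul(Mul(Add(-50, Mul(-1, Function('f')(8, -6))), Add(Function('c')(Q, -6), Add(-21, 20))), 39) = Mul(Mul(Add(-50, Mul(-1, -6)), Add(Add(Rational(-7, 3), Mul(Rational(1, 6), Pow(-6, 2))), Add(-21, 20))), 39) = Mul(Mul(Add(-50, 6), Add(Add(Rational(-7, 3), Mul(Rational(1, 6), 36)), -1)), 39) = Mul(Mul(-44, Add(Add(Rational(-7, 3), 6), -1)), 39) = Mul(Mul(-44, Add(Rational(11, 3), -1)), 39) = Mul(Mul(-44, Rational(8, 3)), 39) = Mul(Rational(-352, 3), 39) = -4576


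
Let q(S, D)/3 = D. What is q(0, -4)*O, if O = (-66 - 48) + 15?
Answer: 1188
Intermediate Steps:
q(S, D) = 3*D
O = -99 (O = -114 + 15 = -99)
q(0, -4)*O = (3*(-4))*(-99) = -12*(-99) = 1188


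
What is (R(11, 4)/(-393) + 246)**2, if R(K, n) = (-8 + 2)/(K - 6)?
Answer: 25963521424/429025 ≈ 60518.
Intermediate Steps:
R(K, n) = -6/(-6 + K)
(R(11, 4)/(-393) + 246)**2 = (-6/(-6 + 11)/(-393) + 246)**2 = (-6/5*(-1/393) + 246)**2 = (2/655 + 246)**2 = (161132/655)**2 = 25963521424/429025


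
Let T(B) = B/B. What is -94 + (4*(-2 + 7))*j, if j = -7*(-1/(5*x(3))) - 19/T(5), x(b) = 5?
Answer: -2342/5 ≈ -468.40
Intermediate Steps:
T(B) = 1
j = -468/25 (j = -7/(5*(-5)) - 19/1 = -7/(-25) - 19*1 = -7*(-1/25) - 19 = 7/25 - 19 = -468/25 ≈ -18.720)
-94 + (4*(-2 + 7))*j = -94 + (4*(-2 + 7))*(-468/25) = -94 + (4*5)*(-468/25) = -94 + 20*(-468/25) = -94 - 1872/5 = -2342/5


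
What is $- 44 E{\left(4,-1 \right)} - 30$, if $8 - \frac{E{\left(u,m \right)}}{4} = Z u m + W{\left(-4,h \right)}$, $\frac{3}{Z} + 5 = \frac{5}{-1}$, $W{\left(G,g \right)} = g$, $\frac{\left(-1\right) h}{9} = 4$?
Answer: $- \frac{37814}{5} \approx -7562.8$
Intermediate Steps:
$h = -36$ ($h = \left(-9\right) 4 = -36$)
$Z = - \frac{3}{10}$ ($Z = \frac{3}{-5 + \frac{5}{-1}} = \frac{3}{-5 + 5 \left(-1\right)} = \frac{3}{-5 - 5} = \frac{3}{-10} = 3 \left(- \frac{1}{10}\right) = - \frac{3}{10} \approx -0.3$)
$E{\left(u,m \right)} = 176 + \frac{6 m u}{5}$ ($E{\left(u,m \right)} = 32 - 4 \left(- \frac{3 u}{10} m - 36\right) = 32 - 4 \left(- \frac{3 m u}{10} - 36\right) = 32 - 4 \left(-36 - \frac{3 m u}{10}\right) = 32 + \left(144 + \frac{6 m u}{5}\right) = 176 + \frac{6 m u}{5}$)
$- 44 E{\left(4,-1 \right)} - 30 = - 44 \left(176 + \frac{6}{5} \left(-1\right) 4\right) - 30 = - 44 \left(176 - \frac{24}{5}\right) - 30 = \left(-44\right) \frac{856}{5} - 30 = - \frac{37664}{5} - 30 = - \frac{37814}{5}$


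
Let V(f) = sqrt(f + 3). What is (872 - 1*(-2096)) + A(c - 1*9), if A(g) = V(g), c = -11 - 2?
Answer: 2968 + I*sqrt(19) ≈ 2968.0 + 4.3589*I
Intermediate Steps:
c = -13
V(f) = sqrt(3 + f)
A(g) = sqrt(3 + g)
(872 - 1*(-2096)) + A(c - 1*9) = (872 - 1*(-2096)) + sqrt(3 + (-13 - 1*9)) = (872 + 2096) + sqrt(3 + (-13 - 9)) = 2968 + sqrt(3 - 22) = 2968 + sqrt(-19) = 2968 + I*sqrt(19)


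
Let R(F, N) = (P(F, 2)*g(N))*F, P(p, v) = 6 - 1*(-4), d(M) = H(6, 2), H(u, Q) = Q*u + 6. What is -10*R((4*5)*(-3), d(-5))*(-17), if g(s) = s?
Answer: -1836000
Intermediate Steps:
H(u, Q) = 6 + Q*u
d(M) = 18 (d(M) = 6 + 2*6 = 6 + 12 = 18)
P(p, v) = 10 (P(p, v) = 6 + 4 = 10)
R(F, N) = 10*F*N (R(F, N) = (10*N)*F = 10*F*N)
-10*R((4*5)*(-3), d(-5))*(-17) = -100*(4*5)*(-3)*18*(-17) = -100*20*(-3)*18*(-17) = -100*(-60)*18*(-17) = -10*(-10800)*(-17) = 108000*(-17) = -1836000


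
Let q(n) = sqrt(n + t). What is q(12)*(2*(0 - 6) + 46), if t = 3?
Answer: 34*sqrt(15) ≈ 131.68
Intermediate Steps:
q(n) = sqrt(3 + n) (q(n) = sqrt(n + 3) = sqrt(3 + n))
q(12)*(2*(0 - 6) + 46) = sqrt(3 + 12)*(2*(0 - 6) + 46) = sqrt(15)*(2*(-6) + 46) = sqrt(15)*(-12 + 46) = sqrt(15)*34 = 34*sqrt(15)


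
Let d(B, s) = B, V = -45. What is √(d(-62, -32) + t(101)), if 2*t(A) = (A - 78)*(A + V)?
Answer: √582 ≈ 24.125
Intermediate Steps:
t(A) = (-78 + A)*(-45 + A)/2 (t(A) = ((A - 78)*(A - 45))/2 = ((-78 + A)*(-45 + A))/2 = (-78 + A)*(-45 + A)/2)
√(d(-62, -32) + t(101)) = √(-62 + (1755 + (½)*101² - 123/2*101)) = √(-62 + (1755 + (½)*10201 - 12423/2)) = √(-62 + (1755 + 10201/2 - 12423/2)) = √(-62 + 644) = √582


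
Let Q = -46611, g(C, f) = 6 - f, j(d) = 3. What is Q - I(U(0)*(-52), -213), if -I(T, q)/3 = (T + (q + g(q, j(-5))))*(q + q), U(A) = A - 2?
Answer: 88857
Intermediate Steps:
U(A) = -2 + A
I(T, q) = -6*q*(3 + T + q) (I(T, q) = -3*(T + (q + (6 - 1*3)))*(q + q) = -3*(T + (q + (6 - 3)))*2*q = -3*(T + (q + 3))*2*q = -3*(T + (3 + q))*2*q = -3*(3 + T + q)*2*q = -6*q*(3 + T + q))
Q - I(U(0)*(-52), -213) = -46611 - (-6)*(-213)*(3 + (-2 + 0)*(-52) - 213) = -46611 - (-6)*(-213)*(3 - 2*(-52) - 213) = -46611 - (-6)*(-213)*(3 + 104 - 213) = -46611 - (-6)*(-213)*(-106) = -46611 - 1*(-135468) = -46611 + 135468 = 88857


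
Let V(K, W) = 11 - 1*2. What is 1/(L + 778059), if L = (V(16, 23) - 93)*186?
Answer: 1/762435 ≈ 1.3116e-6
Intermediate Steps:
V(K, W) = 9 (V(K, W) = 11 - 2 = 9)
L = -15624 (L = (9 - 93)*186 = -84*186 = -15624)
1/(L + 778059) = 1/(-15624 + 778059) = 1/762435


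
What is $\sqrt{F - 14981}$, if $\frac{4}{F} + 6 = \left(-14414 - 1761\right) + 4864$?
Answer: $\frac{i \sqrt{1918683964977}}{11317} \approx 122.4 i$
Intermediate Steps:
$F = - \frac{4}{11317}$ ($F = \frac{4}{-6 + \left(\left(-14414 - 1761\right) + 4864\right)} = \frac{4}{-6 + \left(-16175 + 4864\right)} = \frac{4}{-6 - 11311} = \frac{4}{-11317} = 4 \left(- \frac{1}{11317}\right) = - \frac{4}{11317} \approx -0.00035345$)
$\sqrt{F - 14981} = \sqrt{- \frac{4}{11317} - 14981} = \sqrt{- \frac{169539981}{11317}} = \frac{i \sqrt{1918683964977}}{11317}$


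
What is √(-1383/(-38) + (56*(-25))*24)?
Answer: 3*I*√5385094/38 ≈ 183.2*I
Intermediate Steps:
√(-1383/(-38) + (56*(-25))*24) = √(-1383*(-1/38) - 1400*24) = √(1383/38 - 33600) = √(-1275417/38) = 3*I*√5385094/38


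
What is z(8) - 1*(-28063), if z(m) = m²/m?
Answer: 28071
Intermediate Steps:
z(m) = m
z(8) - 1*(-28063) = 8 - 1*(-28063) = 8 + 28063 = 28071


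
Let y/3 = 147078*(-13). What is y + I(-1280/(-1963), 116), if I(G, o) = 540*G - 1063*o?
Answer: -11501212850/1963 ≈ -5.8590e+6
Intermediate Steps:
I(G, o) = -1063*o + 540*G
y = -5736042 (y = 3*(147078*(-13)) = 3*(-1912014) = -5736042)
y + I(-1280/(-1963), 116) = -5736042 + (-1063*116 + 540*(-1280/(-1963))) = -5736042 + (-123308 + 540*(-1280*(-1/1963))) = -5736042 + (-123308 + 540*(1280/1963)) = -5736042 + (-123308 + 691200/1963) = -5736042 - 241362404/1963 = -11501212850/1963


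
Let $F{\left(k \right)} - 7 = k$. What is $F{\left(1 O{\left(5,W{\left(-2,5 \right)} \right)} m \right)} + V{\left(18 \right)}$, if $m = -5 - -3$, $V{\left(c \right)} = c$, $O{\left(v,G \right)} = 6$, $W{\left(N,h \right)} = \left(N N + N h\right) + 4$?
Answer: $13$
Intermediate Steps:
$W{\left(N,h \right)} = 4 + N^{2} + N h$ ($W{\left(N,h \right)} = \left(N^{2} + N h\right) + 4 = 4 + N^{2} + N h$)
$m = -2$ ($m = -5 + 3 = -2$)
$F{\left(k \right)} = 7 + k$
$F{\left(1 O{\left(5,W{\left(-2,5 \right)} \right)} m \right)} + V{\left(18 \right)} = \left(7 + 1 \cdot 6 \left(-2\right)\right) + 18 = \left(7 + 6 \left(-2\right)\right) + 18 = \left(7 - 12\right) + 18 = -5 + 18 = 13$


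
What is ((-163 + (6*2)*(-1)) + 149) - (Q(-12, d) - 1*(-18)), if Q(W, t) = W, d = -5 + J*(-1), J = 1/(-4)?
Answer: -32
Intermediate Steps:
J = -¼ ≈ -0.25000
d = -19/4 (d = -5 - ¼*(-1) = -5 + ¼ = -19/4 ≈ -4.7500)
((-163 + (6*2)*(-1)) + 149) - (Q(-12, d) - 1*(-18)) = ((-163 + (6*2)*(-1)) + 149) - (-12 - 1*(-18)) = ((-163 + 12*(-1)) + 149) - (-12 + 18) = ((-163 - 12) + 149) - 1*6 = (-175 + 149) - 6 = -26 - 6 = -32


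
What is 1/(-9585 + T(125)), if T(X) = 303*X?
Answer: 1/28290 ≈ 3.5348e-5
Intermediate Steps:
1/(-9585 + T(125)) = 1/(-9585 + 303*125) = 1/(-9585 + 37875) = 1/28290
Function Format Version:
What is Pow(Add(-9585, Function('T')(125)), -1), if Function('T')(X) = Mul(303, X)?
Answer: Rational(1, 28290) ≈ 3.5348e-5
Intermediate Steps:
Pow(Add(-9585, Function('T')(125)), -1) = Pow(Add(-9585, Mul(303, 125)), -1) = Pow(Add(-9585, 37875), -1) = Pow(28290, -1) = Rational(1, 28290)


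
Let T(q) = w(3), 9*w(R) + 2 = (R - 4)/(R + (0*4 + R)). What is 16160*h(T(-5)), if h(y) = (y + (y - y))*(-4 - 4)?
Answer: 840320/27 ≈ 31123.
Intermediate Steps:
w(R) = -2/9 + (-4 + R)/(18*R) (w(R) = -2/9 + ((R - 4)/(R + (0*4 + R)))/9 = -2/9 + ((-4 + R)/(R + (0 + R)))/9 = -2/9 + ((-4 + R)/(R + R))/9 = -2/9 + ((-4 + R)/((2*R)))/9 = -2/9 + ((-4 + R)*(1/(2*R)))/9 = -2/9 + ((-4 + R)/(2*R))/9 = -2/9 + (-4 + R)/(18*R))
T(q) = -13/54 (T(q) = (1/18)*(-4 - 3*3)/3 = (1/18)*(⅓)*(-4 - 9) = (1/18)*(⅓)*(-13) = -13/54)
h(y) = -8*y (h(y) = (y + 0)*(-8) = y*(-8) = -8*y)
16160*h(T(-5)) = 16160*(-8*(-13/54)) = 16160*(52/27) = 840320/27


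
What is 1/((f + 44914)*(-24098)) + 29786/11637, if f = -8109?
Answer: 26418004333903/10321168218930 ≈ 2.5596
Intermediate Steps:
1/((f + 44914)*(-24098)) + 29786/11637 = 1/((-8109 + 44914)*(-24098)) + 29786/11637 = -1/24098/36805 + 29786*(1/11637) = (1/36805)*(-1/24098) + 29786/11637 = -1/886926890 + 29786/11637 = 26418004333903/10321168218930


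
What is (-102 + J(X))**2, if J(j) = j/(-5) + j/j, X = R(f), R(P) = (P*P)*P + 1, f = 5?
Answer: 398161/25 ≈ 15926.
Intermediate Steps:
R(P) = 1 + P**3 (R(P) = P**2*P + 1 = P**3 + 1 = 1 + P**3)
X = 126 (X = 1 + 5**3 = 1 + 125 = 126)
J(j) = 1 - j/5 (J(j) = j*(-1/5) + 1 = -j/5 + 1 = 1 - j/5)
(-102 + J(X))**2 = (-102 + (1 - 1/5*126))**2 = (-102 + (1 - 126/5))**2 = (-102 - 121/5)**2 = (-631/5)**2 = 398161/25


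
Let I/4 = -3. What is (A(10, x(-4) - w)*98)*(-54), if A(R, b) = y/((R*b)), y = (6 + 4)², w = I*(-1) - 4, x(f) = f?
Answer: 4410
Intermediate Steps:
I = -12 (I = 4*(-3) = -12)
w = 8 (w = -12*(-1) - 4 = 12 - 4 = 8)
y = 100 (y = 10² = 100)
A(R, b) = 100/(R*b) (A(R, b) = 100/((R*b)) = 100*(1/(R*b)) = 100/(R*b))
(A(10, x(-4) - w)*98)*(-54) = ((100/(10*(-4 - 1*8)))*98)*(-54) = ((100*(⅒)/(-4 - 8))*98)*(-54) = ((100*(⅒)/(-12))*98)*(-54) = ((100*(⅒)*(-1/12))*98)*(-54) = -⅚*98*(-54) = -245/3*(-54) = 4410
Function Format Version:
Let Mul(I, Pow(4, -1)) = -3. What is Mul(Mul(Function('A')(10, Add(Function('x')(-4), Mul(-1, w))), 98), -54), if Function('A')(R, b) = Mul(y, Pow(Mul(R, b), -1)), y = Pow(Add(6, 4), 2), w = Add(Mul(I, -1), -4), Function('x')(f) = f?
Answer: 4410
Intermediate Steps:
I = -12 (I = Mul(4, -3) = -12)
w = 8 (w = Add(Mul(-12, -1), -4) = Add(12, -4) = 8)
y = 100 (y = Pow(10, 2) = 100)
Function('A')(R, b) = Mul(100, Pow(R, -1), Pow(b, -1)) (Function('A')(R, b) = Mul(100, Pow(Mul(R, b), -1)) = Mul(100, Mul(Pow(R, -1), Pow(b, -1))) = Mul(100, Pow(R, -1), Pow(b, -1)))
Mul(Mul(Function('A')(10, Add(Function('x')(-4), Mul(-1, w))), 98), -54) = Mul(Mul(Mul(100, Pow(10, -1), Pow(Add(-4, Mul(-1, 8)), -1)), 98), -54) = Mul(Mul(Mul(100, Rational(1, 10), Pow(Add(-4, -8), -1)), 98), -54) = Mul(Mul(Mul(100, Rational(1, 10), Pow(-12, -1)), 98), -54) = Mul(Mul(Mul(100, Rational(1, 10), Rational(-1, 12)), 98), -54) = Mul(Mul(Rational(-5, 6), 98), -54) = Mul(Rational(-245, 3), -54) = 4410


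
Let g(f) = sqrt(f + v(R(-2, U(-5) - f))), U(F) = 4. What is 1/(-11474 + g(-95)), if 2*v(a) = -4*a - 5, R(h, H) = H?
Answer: -22948/263305943 - I*sqrt(1182)/263305943 ≈ -8.7153e-5 - 1.3057e-7*I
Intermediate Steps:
v(a) = -5/2 - 2*a (v(a) = (-4*a - 5)/2 = (-5 - 4*a)/2 = -5/2 - 2*a)
g(f) = sqrt(-21/2 + 3*f) (g(f) = sqrt(f + (-5/2 - 2*(4 - f))) = sqrt(f + (-5/2 + (-8 + 2*f))) = sqrt(f + (-21/2 + 2*f)) = sqrt(-21/2 + 3*f))
1/(-11474 + g(-95)) = 1/(-11474 + sqrt(-42 + 12*(-95))/2) = 1/(-11474 + sqrt(-42 - 1140)/2) = 1/(-11474 + sqrt(-1182)/2) = 1/(-11474 + (I*sqrt(1182))/2) = 1/(-11474 + I*sqrt(1182)/2)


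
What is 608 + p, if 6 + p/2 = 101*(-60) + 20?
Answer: -11484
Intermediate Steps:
p = -12092 (p = -12 + 2*(101*(-60) + 20) = -12 + 2*(-6060 + 20) = -12 + 2*(-6040) = -12 - 12080 = -12092)
608 + p = 608 - 12092 = -11484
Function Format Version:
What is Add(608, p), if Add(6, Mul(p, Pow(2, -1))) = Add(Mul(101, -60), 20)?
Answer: -11484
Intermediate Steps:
p = -12092 (p = Add(-12, Mul(2, Add(Mul(101, -60), 20))) = Add(-12, Mul(2, Add(-6060, 20))) = Add(-12, Mul(2, -6040)) = Add(-12, -12080) = -12092)
Add(608, p) = Add(608, -12092) = -11484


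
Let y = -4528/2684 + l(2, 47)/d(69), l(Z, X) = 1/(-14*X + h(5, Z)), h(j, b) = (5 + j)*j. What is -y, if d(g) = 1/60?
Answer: 182129/101992 ≈ 1.7857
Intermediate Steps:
h(j, b) = j*(5 + j)
l(Z, X) = 1/(50 - 14*X) (l(Z, X) = 1/(-14*X + 5*(5 + 5)) = 1/(-14*X + 5*10) = 1/(-14*X + 50) = 1/(50 - 14*X))
d(g) = 1/60
y = -182129/101992 (y = -4528/2684 + (-1/(-50 + 14*47))/(1/60) = -4528*1/2684 - 1/(-50 + 658)*60 = -1132/671 - 1/608*60 = -1132/671 - 15/152 = -182129/101992 ≈ -1.7857)
-y = -1*(-182129/101992) = 182129/101992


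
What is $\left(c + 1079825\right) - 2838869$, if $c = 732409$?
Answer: $-1026635$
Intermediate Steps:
$\left(c + 1079825\right) - 2838869 = \left(732409 + 1079825\right) - 2838869 = 1812234 - 2838869 = -1026635$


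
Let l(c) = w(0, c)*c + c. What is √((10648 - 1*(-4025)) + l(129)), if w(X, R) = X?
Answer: √14802 ≈ 121.66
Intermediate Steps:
l(c) = c (l(c) = 0*c + c = 0 + c = c)
√((10648 - 1*(-4025)) + l(129)) = √((10648 - 1*(-4025)) + 129) = √((10648 + 4025) + 129) = √(14673 + 129) = √14802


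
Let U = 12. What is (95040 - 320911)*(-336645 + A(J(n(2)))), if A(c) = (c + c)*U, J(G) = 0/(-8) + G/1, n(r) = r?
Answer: 76027500987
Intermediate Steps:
J(G) = G (J(G) = 0*(-⅛) + G*1 = 0 + G = G)
A(c) = 24*c (A(c) = (c + c)*12 = (2*c)*12 = 24*c)
(95040 - 320911)*(-336645 + A(J(n(2)))) = (95040 - 320911)*(-336645 + 24*2) = -225871*(-336645 + 48) = -225871*(-336597) = 76027500987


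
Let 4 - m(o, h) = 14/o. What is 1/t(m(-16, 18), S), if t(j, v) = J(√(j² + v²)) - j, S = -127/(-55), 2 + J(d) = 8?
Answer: 8/9 ≈ 0.88889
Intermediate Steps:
J(d) = 6 (J(d) = -2 + 8 = 6)
m(o, h) = 4 - 14/o
S = 127/55 (S = -127*(-1/55) = 127/55 ≈ 2.3091)
t(j, v) = 6 - j
1/t(m(-16, 18), S) = 1/(6 - (4 - 14/(-16))) = 1/(6 - (4 - 14*(-1/16))) = 1/(6 - (4 + 7/8)) = 1/(6 - 1*39/8) = 1/(6 - 39/8) = 1/(9/8) = 8/9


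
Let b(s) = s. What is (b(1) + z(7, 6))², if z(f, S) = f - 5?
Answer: 9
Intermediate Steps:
z(f, S) = -5 + f
(b(1) + z(7, 6))² = (1 + (-5 + 7))² = (1 + 2)² = 3² = 9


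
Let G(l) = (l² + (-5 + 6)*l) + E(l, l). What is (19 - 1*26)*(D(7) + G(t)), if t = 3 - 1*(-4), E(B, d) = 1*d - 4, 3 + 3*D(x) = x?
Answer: -1267/3 ≈ -422.33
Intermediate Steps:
D(x) = -1 + x/3
E(B, d) = -4 + d (E(B, d) = d - 4 = -4 + d)
t = 7 (t = 3 + 4 = 7)
G(l) = -4 + l² + 2*l (G(l) = (l² + (-5 + 6)*l) + (-4 + l) = (l² + 1*l) + (-4 + l) = (l² + l) + (-4 + l) = (l + l²) + (-4 + l) = -4 + l² + 2*l)
(19 - 1*26)*(D(7) + G(t)) = (19 - 1*26)*((-1 + (⅓)*7) + (-4 + 7² + 2*7)) = (19 - 26)*((-1 + 7/3) + (-4 + 49 + 14)) = -7*(4/3 + 59) = -7*181/3 = -1267/3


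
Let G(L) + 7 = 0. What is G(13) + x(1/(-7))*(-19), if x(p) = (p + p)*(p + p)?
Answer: -419/49 ≈ -8.5510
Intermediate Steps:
G(L) = -7 (G(L) = -7 + 0 = -7)
x(p) = 4*p² (x(p) = (2*p)*(2*p) = 4*p²)
G(13) + x(1/(-7))*(-19) = -7 + (4*(1/(-7))²)*(-19) = -7 + (4*(-⅐)²)*(-19) = -7 + (4*(1/49))*(-19) = -7 + (4/49)*(-19) = -7 - 76/49 = -419/49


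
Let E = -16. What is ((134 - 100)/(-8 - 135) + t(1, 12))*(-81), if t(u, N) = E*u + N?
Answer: 49086/143 ≈ 343.26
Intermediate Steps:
t(u, N) = N - 16*u (t(u, N) = -16*u + N = N - 16*u)
((134 - 100)/(-8 - 135) + t(1, 12))*(-81) = ((134 - 100)/(-8 - 135) + (12 - 16*1))*(-81) = (34/(-143) + (12 - 16))*(-81) = (34*(-1/143) - 4)*(-81) = (-34/143 - 4)*(-81) = -606/143*(-81) = 49086/143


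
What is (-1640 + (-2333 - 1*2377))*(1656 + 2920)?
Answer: -29057600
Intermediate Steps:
(-1640 + (-2333 - 1*2377))*(1656 + 2920) = (-1640 + (-2333 - 2377))*4576 = (-1640 - 4710)*4576 = -6350*4576 = -29057600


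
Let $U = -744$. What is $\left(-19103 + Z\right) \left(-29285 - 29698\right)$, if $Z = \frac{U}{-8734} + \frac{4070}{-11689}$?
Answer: $\frac{57516832806702393}{51045863} \approx 1.1268 \cdot 10^{9}$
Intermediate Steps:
$Z = - \frac{13425382}{51045863}$ ($Z = - \frac{744}{-8734} + \frac{4070}{-11689} = \left(-744\right) \left(- \frac{1}{8734}\right) + 4070 \left(- \frac{1}{11689}\right) = \frac{372}{4367} - \frac{4070}{11689} = - \frac{13425382}{51045863} \approx -0.26301$)
$\left(-19103 + Z\right) \left(-29285 - 29698\right) = \left(-19103 - \frac{13425382}{51045863}\right) \left(-29285 - 29698\right) = \left(- \frac{975142546271}{51045863}\right) \left(-58983\right) = \frac{57516832806702393}{51045863}$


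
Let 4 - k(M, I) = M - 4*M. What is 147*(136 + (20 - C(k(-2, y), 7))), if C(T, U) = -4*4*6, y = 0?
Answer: 37044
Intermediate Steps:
k(M, I) = 4 + 3*M (k(M, I) = 4 - (M - 4*M) = 4 - (-3)*M = 4 + 3*M)
C(T, U) = -96 (C(T, U) = -16*6 = -96)
147*(136 + (20 - C(k(-2, y), 7))) = 147*(136 + (20 - 1*(-96))) = 147*(136 + (20 + 96)) = 147*(136 + 116) = 147*252 = 37044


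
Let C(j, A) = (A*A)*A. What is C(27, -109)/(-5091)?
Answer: 1295029/5091 ≈ 254.38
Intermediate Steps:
C(j, A) = A³ (C(j, A) = A²*A = A³)
C(27, -109)/(-5091) = (-109)³/(-5091) = -1295029*(-1/5091) = 1295029/5091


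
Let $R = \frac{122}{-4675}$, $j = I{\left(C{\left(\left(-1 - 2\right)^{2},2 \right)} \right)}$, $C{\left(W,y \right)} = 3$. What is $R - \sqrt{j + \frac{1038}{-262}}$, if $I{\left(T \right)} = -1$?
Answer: $- \frac{122}{4675} - \frac{5 i \sqrt{3406}}{131} \approx -0.026096 - 2.2275 i$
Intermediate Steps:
$j = -1$
$R = - \frac{122}{4675}$ ($R = 122 \left(- \frac{1}{4675}\right) = - \frac{122}{4675} \approx -0.026096$)
$R - \sqrt{j + \frac{1038}{-262}} = - \frac{122}{4675} - \sqrt{-1 + \frac{1038}{-262}} = - \frac{122}{4675} - \sqrt{-1 + 1038 \left(- \frac{1}{262}\right)} = - \frac{122}{4675} - \sqrt{-1 - \frac{519}{131}} = - \frac{122}{4675} - \sqrt{- \frac{650}{131}} = - \frac{122}{4675} - \frac{5 i \sqrt{3406}}{131}$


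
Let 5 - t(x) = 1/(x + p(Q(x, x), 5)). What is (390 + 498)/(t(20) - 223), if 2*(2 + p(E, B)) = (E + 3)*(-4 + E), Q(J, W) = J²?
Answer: -70873056/17399017 ≈ -4.0734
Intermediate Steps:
p(E, B) = -2 + (-4 + E)*(3 + E)/2 (p(E, B) = -2 + ((E + 3)*(-4 + E))/2 = -2 + ((3 + E)*(-4 + E))/2 = -2 + ((-4 + E)*(3 + E))/2 = -2 + (-4 + E)*(3 + E)/2)
t(x) = 5 - 1/(-8 + x + x⁴/2 - x²/2) (t(x) = 5 - 1/(x + (-8 + (x²)²/2 - x²/2)) = 5 - 1/(x + (-8 + x⁴/2 - x²/2)) = 5 - 1/(-8 + x + x⁴/2 - x²/2))
(390 + 498)/(t(20) - 223) = (390 + 498)/((-82 - 5*20² + 5*20⁴ + 10*20)/(-16 + 20⁴ - 1*20² + 2*20) - 223) = 888/((-82 - 5*400 + 5*160000 + 200)/(-16 + 160000 - 1*400 + 40) - 223) = 888/((-82 - 2000 + 800000 + 200)/(-16 + 160000 - 400 + 40) - 223) = 888/(798118/159624 - 223) = 888/((1/159624)*798118 - 223) = 888/(399059/79812 - 223) = 888/(-17399017/79812) = 888*(-79812/17399017) = -70873056/17399017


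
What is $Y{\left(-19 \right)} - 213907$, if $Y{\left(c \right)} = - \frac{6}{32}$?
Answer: $- \frac{3422515}{16} \approx -2.1391 \cdot 10^{5}$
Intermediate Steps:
$Y{\left(c \right)} = - \frac{3}{16}$ ($Y{\left(c \right)} = \left(-6\right) \frac{1}{32} = - \frac{3}{16}$)
$Y{\left(-19 \right)} - 213907 = - \frac{3}{16} - 213907 = - \frac{3422515}{16}$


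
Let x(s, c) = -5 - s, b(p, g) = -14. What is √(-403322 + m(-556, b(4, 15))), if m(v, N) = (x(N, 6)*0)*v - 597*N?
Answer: 2*I*√98741 ≈ 628.46*I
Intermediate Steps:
m(v, N) = -597*N (m(v, N) = ((-5 - N)*0)*v - 597*N = 0*v - 597*N = 0 - 597*N = -597*N)
√(-403322 + m(-556, b(4, 15))) = √(-403322 - 597*(-14)) = √(-403322 + 8358) = √(-394964) = 2*I*√98741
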